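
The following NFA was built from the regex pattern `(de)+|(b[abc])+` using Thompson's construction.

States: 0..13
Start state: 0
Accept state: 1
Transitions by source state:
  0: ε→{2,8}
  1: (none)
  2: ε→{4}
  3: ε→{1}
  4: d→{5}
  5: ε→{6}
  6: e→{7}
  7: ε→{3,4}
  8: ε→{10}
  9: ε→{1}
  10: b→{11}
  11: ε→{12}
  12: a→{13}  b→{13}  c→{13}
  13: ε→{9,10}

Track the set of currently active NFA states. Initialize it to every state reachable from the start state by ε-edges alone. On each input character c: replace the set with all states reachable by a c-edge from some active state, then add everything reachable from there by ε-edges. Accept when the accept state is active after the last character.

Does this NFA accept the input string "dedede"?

Answer: ACCEPT

Derivation:
start: ε-closure({0}) = {0,2,4,8,10}
'd' @ 1: {5,6}
'e' @ 2: {1,3,4,7}  ✓accept
'd' @ 3: {5,6}
'e' @ 4: {1,3,4,7}  ✓accept
'd' @ 5: {5,6}
'e' @ 6: {1,3,4,7}  ✓accept
final: {1,3,4,7}; accept 1 in set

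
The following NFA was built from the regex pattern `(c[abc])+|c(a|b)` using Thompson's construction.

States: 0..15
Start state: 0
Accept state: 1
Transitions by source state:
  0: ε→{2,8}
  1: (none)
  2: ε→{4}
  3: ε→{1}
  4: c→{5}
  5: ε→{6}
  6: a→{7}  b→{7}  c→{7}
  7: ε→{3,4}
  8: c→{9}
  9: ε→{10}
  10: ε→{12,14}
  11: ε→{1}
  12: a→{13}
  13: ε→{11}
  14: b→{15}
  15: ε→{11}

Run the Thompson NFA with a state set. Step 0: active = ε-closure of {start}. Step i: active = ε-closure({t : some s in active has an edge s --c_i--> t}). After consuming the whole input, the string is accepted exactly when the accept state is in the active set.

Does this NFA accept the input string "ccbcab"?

S₀ = ε-closure({0}) = {0,2,4,8}
'c' @ 1: {5,6,9,10,12,14}
'c' @ 2: {1,3,4,7}  ✓accept
'b' @ 3: {}  — state set empty
rest 'cab' ignored (set empty)
end set {} — state 1 not in

Answer: REJECT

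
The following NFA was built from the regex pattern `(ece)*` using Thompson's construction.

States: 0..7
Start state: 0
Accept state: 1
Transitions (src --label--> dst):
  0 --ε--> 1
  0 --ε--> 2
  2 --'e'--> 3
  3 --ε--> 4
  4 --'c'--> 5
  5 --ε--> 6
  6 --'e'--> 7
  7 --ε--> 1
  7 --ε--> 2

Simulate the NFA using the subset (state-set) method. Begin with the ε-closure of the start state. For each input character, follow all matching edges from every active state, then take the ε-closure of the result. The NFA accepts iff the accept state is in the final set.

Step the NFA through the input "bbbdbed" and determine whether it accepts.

Answer: REJECT

Derivation:
start: ε-closure({0}) = {0,1,2}
'b' @ 1: {}  — state set empty
rest 'bbdbed' ignored (set empty)
final: {}; accept 1 not in set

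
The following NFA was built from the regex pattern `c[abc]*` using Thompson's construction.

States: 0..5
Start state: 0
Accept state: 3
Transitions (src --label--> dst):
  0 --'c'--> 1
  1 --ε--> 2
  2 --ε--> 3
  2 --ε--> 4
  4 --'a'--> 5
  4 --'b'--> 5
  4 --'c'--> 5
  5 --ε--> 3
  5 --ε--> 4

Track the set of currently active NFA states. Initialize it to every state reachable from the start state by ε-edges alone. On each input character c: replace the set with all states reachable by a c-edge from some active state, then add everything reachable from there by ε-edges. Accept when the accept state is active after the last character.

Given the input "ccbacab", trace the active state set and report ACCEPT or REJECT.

initial (ε-close {0}): {0}
'c' @ 1: {1,2,3,4}  [accepting]
'c' @ 2: {3,4,5}  [accepting]
'b' @ 3: {3,4,5}  [accepting]
'a' @ 4: {3,4,5}  [accepting]
'c' @ 5: {3,4,5}  [accepting]
'a' @ 6: {3,4,5}  [accepting]
'b' @ 7: {3,4,5}  [accepting]
final: {3,4,5}; accept 3 in set

Answer: ACCEPT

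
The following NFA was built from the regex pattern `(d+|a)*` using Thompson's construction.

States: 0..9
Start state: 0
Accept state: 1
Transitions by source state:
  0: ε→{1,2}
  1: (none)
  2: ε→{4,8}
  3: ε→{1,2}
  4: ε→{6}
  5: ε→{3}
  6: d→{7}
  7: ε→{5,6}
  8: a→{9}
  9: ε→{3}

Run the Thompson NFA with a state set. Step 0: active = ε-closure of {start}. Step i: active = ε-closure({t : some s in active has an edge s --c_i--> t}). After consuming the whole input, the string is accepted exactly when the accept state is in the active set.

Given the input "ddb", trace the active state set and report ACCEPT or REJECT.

Answer: REJECT

Steps:
start: ε-closure({0}) = {0,1,2,4,6,8}
'd' @ 1: {1,2,3,4,5,6,7,8}  ✓accept
'd' @ 2: {1,2,3,4,5,6,7,8}  ✓accept
'b' @ 3: {}  — no active states
end set {} — state 1 not in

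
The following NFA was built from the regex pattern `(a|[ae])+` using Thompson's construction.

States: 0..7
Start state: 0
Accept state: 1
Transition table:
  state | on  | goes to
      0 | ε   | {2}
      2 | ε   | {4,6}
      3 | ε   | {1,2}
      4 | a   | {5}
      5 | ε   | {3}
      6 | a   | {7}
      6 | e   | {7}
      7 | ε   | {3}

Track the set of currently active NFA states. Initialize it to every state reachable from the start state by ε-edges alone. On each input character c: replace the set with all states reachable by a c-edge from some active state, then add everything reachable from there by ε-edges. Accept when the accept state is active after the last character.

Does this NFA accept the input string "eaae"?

Answer: ACCEPT

Steps:
start: ε-closure({0}) = {0,2,4,6}
'e' @ 1: {1,2,3,4,6,7}  ✓accept
'a' @ 2: {1,2,3,4,5,6,7}  ✓accept
'a' @ 3: {1,2,3,4,5,6,7}  ✓accept
'e' @ 4: {1,2,3,4,6,7}  ✓accept
end set {1,2,3,4,6,7} — state 1 in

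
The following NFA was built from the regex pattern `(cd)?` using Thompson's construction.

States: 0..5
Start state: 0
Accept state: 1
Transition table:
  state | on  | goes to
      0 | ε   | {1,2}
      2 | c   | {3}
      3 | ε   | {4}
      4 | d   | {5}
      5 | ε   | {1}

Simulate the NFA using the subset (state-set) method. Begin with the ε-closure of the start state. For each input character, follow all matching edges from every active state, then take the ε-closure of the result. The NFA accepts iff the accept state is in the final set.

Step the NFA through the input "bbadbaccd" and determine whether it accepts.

Answer: REJECT

Steps:
S₀ = ε-closure({0}) = {0,1,2}
'b' @ 1: {}  — no active states
rest 'badbaccd' ignored (set empty)
final: {}; accept 1 not in set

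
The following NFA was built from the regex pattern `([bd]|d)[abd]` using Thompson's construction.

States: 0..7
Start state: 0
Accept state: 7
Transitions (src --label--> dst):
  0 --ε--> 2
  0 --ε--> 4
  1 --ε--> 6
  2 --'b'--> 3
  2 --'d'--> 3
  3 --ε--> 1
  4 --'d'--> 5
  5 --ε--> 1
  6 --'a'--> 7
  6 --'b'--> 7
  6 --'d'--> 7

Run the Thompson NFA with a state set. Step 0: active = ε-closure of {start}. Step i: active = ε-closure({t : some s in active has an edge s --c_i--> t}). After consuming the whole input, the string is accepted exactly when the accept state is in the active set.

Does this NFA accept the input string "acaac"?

initial (ε-close {0}): {0,2,4}
'a' @ 1: {}  — no active states
rest 'caac' ignored (set empty)
end set {} — state 7 not in

Answer: REJECT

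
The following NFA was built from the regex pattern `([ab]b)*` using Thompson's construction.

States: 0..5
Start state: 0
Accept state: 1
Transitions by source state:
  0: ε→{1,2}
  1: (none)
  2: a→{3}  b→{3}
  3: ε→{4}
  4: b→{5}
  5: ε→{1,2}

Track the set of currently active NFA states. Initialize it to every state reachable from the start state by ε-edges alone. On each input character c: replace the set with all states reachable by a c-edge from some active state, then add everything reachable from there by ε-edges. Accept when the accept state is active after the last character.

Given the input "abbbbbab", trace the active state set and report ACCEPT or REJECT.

initial (ε-close {0}): {0,1,2}
'a' @ 1: {3,4}
'b' @ 2: {1,2,5}  ✓accept
'b' @ 3: {3,4}
'b' @ 4: {1,2,5}  ✓accept
'b' @ 5: {3,4}
'b' @ 6: {1,2,5}  ✓accept
'a' @ 7: {3,4}
'b' @ 8: {1,2,5}  ✓accept
after full input: {1,2,5}  (accept=1 in)

Answer: ACCEPT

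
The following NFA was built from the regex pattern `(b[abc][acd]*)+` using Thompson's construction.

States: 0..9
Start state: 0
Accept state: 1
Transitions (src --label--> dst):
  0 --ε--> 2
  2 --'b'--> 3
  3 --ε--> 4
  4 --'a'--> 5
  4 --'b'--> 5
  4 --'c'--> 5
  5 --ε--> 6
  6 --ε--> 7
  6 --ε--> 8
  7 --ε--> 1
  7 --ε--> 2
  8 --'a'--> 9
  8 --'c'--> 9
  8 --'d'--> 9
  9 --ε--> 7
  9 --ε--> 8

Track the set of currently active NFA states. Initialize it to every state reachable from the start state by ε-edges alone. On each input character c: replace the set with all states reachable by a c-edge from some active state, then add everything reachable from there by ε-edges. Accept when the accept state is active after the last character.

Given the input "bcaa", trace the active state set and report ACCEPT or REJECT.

Answer: ACCEPT

Trace:
S₀ = ε-closure({0}) = {0,2}
'b' @ 1: {3,4}
'c' @ 2: {1,2,5,6,7,8}  (accept∈set)
'a' @ 3: {1,2,7,8,9}  (accept∈set)
'a' @ 4: {1,2,7,8,9}  (accept∈set)
end set {1,2,7,8,9} — state 1 in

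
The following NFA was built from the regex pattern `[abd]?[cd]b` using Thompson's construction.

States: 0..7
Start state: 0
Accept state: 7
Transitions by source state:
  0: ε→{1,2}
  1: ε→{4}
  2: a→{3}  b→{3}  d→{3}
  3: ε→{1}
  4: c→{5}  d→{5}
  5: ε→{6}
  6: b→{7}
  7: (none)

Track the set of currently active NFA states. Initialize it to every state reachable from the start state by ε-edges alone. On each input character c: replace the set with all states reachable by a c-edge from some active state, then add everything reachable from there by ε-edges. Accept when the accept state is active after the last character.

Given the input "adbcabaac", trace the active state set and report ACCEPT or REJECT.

Answer: REJECT

Derivation:
S₀ = ε-closure({0}) = {0,1,2,4}
'a' @ 1: {1,3,4}
'd' @ 2: {5,6}
'b' @ 3: {7}  ✓accept
'c' @ 4: {}  — state set empty
rest 'abaac' ignored (set empty)
end set {} — state 7 not in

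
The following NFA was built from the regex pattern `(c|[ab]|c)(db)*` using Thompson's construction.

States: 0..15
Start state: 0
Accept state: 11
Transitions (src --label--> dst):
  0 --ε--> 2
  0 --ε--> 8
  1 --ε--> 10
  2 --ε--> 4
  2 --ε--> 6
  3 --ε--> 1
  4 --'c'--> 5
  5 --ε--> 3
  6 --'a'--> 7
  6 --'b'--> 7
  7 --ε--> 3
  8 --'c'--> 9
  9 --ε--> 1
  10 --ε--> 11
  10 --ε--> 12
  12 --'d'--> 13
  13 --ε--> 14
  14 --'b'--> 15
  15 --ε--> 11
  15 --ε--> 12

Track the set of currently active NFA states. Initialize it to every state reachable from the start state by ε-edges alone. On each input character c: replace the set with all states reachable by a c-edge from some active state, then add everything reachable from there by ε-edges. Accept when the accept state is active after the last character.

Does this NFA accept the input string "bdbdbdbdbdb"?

S₀ = ε-closure({0}) = {0,2,4,6,8}
'b' @ 1: {1,3,7,10,11,12}  ✓accept
'd' @ 2: {13,14}
'b' @ 3: {11,12,15}  ✓accept
'd' @ 4: {13,14}
'b' @ 5: {11,12,15}  ✓accept
'd' @ 6: {13,14}
'b' @ 7: {11,12,15}  ✓accept
'd' @ 8: {13,14}
'b' @ 9: {11,12,15}  ✓accept
'd' @ 10: {13,14}
'b' @ 11: {11,12,15}  ✓accept
final: {11,12,15}; accept 11 in set

Answer: ACCEPT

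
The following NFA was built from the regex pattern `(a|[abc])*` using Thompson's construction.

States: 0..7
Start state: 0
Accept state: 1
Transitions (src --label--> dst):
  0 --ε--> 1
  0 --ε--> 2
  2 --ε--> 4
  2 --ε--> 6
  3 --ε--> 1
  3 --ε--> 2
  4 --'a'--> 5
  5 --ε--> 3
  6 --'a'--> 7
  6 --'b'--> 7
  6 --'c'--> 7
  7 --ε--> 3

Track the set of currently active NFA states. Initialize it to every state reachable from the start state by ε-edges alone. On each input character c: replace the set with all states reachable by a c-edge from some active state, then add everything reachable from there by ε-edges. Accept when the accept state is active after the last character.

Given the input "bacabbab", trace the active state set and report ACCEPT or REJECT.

S₀ = ε-closure({0}) = {0,1,2,4,6}
'b' @ 1: {1,2,3,4,6,7}  [accepting]
'a' @ 2: {1,2,3,4,5,6,7}  [accepting]
'c' @ 3: {1,2,3,4,6,7}  [accepting]
'a' @ 4: {1,2,3,4,5,6,7}  [accepting]
'b' @ 5: {1,2,3,4,6,7}  [accepting]
'b' @ 6: {1,2,3,4,6,7}  [accepting]
'a' @ 7: {1,2,3,4,5,6,7}  [accepting]
'b' @ 8: {1,2,3,4,6,7}  [accepting]
after full input: {1,2,3,4,6,7}  (accept=1 in)

Answer: ACCEPT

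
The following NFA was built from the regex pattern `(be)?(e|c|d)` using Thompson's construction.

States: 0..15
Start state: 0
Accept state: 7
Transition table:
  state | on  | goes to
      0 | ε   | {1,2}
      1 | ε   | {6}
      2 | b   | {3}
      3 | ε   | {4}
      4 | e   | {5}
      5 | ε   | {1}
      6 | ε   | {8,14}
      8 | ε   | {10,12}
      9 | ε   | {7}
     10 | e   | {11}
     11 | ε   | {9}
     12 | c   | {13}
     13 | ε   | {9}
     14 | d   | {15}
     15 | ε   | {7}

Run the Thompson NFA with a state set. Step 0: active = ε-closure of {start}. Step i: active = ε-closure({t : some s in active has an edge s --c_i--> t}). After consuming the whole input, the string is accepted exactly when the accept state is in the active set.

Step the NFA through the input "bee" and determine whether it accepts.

start: ε-closure({0}) = {0,1,2,6,8,10,12,14}
'b' @ 1: {3,4}
'e' @ 2: {1,5,6,8,10,12,14}
'e' @ 3: {7,9,11}  ✓accept
end set {7,9,11} — state 7 in

Answer: ACCEPT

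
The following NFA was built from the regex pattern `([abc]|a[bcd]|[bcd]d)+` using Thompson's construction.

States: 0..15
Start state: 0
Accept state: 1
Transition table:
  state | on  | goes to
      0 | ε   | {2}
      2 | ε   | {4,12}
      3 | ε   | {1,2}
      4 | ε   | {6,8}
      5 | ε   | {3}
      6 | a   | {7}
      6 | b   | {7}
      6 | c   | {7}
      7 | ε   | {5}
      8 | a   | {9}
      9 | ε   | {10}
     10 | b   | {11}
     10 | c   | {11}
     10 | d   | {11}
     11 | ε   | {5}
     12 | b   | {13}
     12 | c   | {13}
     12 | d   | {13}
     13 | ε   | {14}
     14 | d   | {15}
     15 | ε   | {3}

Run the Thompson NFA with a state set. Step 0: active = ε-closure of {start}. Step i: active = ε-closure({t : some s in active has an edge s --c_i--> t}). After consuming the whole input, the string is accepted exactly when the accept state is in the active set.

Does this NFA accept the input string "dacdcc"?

Answer: REJECT

Steps:
initial (ε-close {0}): {0,2,4,6,8,12}
'd' @ 1: {13,14}
'a' @ 2: {}  — no active states
rest 'cdcc' ignored (set empty)
after full input: {}  (accept=1 not in)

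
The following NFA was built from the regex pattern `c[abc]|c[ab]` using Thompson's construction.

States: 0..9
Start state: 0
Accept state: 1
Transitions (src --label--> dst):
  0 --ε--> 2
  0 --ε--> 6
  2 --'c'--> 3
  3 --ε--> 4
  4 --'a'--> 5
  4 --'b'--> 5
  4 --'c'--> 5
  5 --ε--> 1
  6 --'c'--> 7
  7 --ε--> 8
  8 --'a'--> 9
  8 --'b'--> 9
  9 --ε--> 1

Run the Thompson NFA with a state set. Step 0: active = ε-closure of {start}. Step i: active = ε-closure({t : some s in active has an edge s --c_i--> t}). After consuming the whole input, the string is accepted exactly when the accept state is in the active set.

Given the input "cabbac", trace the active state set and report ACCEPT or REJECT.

Answer: REJECT

Trace:
S₀ = ε-closure({0}) = {0,2,6}
'c' @ 1: {3,4,7,8}
'a' @ 2: {1,5,9}  (accept∈set)
'b' @ 3: {}  — state set empty
rest 'bac' ignored (set empty)
after full input: {}  (accept=1 not in)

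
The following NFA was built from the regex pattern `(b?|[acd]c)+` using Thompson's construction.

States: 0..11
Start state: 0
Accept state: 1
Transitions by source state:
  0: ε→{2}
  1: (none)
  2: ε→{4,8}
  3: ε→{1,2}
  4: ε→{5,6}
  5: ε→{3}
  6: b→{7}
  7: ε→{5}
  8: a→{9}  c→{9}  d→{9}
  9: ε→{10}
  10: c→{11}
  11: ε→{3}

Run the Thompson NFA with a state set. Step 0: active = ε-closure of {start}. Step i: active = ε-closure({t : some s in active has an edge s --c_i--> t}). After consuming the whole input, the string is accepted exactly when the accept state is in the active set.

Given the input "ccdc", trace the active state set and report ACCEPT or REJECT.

Answer: ACCEPT

Trace:
start: ε-closure({0}) = {0,1,2,3,4,5,6,8}
'c' @ 1: {9,10}
'c' @ 2: {1,2,3,4,5,6,8,11}  (accept∈set)
'd' @ 3: {9,10}
'c' @ 4: {1,2,3,4,5,6,8,11}  (accept∈set)
after full input: {1,2,3,4,5,6,8,11}  (accept=1 in)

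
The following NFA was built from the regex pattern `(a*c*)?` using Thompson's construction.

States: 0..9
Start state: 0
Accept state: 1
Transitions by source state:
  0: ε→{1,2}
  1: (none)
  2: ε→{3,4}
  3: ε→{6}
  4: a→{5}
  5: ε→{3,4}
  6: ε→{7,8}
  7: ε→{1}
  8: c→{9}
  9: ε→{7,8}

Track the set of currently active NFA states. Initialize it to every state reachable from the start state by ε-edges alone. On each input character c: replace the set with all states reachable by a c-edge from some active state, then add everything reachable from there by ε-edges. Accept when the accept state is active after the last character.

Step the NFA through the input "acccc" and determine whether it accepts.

initial (ε-close {0}): {0,1,2,3,4,6,7,8}
'a' @ 1: {1,3,4,5,6,7,8}  (accept∈set)
'c' @ 2: {1,7,8,9}  (accept∈set)
'c' @ 3: {1,7,8,9}  (accept∈set)
'c' @ 4: {1,7,8,9}  (accept∈set)
'c' @ 5: {1,7,8,9}  (accept∈set)
end set {1,7,8,9} — state 1 in

Answer: ACCEPT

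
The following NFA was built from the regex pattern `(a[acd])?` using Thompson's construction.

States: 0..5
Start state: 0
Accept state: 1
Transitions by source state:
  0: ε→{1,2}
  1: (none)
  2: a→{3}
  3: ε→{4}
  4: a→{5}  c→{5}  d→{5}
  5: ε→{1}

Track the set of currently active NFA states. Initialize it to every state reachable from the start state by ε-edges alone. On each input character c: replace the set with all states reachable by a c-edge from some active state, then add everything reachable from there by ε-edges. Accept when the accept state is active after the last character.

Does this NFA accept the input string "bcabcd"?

start: ε-closure({0}) = {0,1,2}
'b' @ 1: {}  — state set empty
rest 'cabcd' ignored (set empty)
after full input: {}  (accept=1 not in)

Answer: REJECT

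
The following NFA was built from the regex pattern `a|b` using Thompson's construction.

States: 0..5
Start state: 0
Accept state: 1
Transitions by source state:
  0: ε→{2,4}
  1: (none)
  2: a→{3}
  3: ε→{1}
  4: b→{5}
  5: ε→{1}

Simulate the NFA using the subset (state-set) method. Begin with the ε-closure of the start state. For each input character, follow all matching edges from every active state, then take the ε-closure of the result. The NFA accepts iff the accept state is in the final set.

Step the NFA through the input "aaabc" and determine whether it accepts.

S₀ = ε-closure({0}) = {0,2,4}
'a' @ 1: {1,3}  [accepting]
'a' @ 2: {}  — dead — no transitions
rest 'abc' ignored (set empty)
after full input: {}  (accept=1 not in)

Answer: REJECT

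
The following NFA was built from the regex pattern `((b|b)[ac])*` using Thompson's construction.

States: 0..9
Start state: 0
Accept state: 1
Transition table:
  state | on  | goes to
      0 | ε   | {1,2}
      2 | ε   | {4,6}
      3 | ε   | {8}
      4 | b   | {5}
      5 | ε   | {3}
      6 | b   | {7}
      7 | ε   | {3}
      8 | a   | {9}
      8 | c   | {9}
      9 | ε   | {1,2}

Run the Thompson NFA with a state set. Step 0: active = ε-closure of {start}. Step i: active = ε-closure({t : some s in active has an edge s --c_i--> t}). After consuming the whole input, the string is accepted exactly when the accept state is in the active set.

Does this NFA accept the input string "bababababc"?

Answer: ACCEPT

Steps:
start: ε-closure({0}) = {0,1,2,4,6}
'b' @ 1: {3,5,7,8}
'a' @ 2: {1,2,4,6,9}  (accept∈set)
'b' @ 3: {3,5,7,8}
'a' @ 4: {1,2,4,6,9}  (accept∈set)
'b' @ 5: {3,5,7,8}
'a' @ 6: {1,2,4,6,9}  (accept∈set)
'b' @ 7: {3,5,7,8}
'a' @ 8: {1,2,4,6,9}  (accept∈set)
'b' @ 9: {3,5,7,8}
'c' @ 10: {1,2,4,6,9}  (accept∈set)
end set {1,2,4,6,9} — state 1 in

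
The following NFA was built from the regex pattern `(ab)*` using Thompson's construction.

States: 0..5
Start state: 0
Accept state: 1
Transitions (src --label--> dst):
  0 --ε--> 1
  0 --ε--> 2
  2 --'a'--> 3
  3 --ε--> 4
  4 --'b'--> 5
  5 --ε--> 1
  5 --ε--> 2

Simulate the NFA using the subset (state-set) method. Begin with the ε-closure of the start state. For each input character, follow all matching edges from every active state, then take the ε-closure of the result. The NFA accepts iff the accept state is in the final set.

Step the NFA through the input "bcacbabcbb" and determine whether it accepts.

start: ε-closure({0}) = {0,1,2}
'b' @ 1: {}  — no active states
rest 'cacbabcbb' ignored (set empty)
end set {} — state 1 not in

Answer: REJECT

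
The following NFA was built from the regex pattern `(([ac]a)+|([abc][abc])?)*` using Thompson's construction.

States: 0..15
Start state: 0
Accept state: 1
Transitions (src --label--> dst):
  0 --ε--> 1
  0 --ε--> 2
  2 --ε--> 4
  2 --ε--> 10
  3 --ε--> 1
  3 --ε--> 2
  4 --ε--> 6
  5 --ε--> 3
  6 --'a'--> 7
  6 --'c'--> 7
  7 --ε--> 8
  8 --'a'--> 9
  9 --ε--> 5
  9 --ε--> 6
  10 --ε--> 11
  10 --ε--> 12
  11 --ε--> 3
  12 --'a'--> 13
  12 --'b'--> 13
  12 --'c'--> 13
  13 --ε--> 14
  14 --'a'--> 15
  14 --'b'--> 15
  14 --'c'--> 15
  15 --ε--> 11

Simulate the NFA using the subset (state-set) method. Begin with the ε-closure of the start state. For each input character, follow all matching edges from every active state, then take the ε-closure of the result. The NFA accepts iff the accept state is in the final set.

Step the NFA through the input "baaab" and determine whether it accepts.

Answer: REJECT

Steps:
S₀ = ε-closure({0}) = {0,1,2,3,4,6,10,11,12}
'b' @ 1: {13,14}
'a' @ 2: {1,2,3,4,6,10,11,12,15}  ✓accept
'a' @ 3: {7,8,13,14}
'a' @ 4: {1,2,3,4,5,6,9,10,11,12,15}  ✓accept
'b' @ 5: {13,14}
final: {13,14}; accept 1 not in set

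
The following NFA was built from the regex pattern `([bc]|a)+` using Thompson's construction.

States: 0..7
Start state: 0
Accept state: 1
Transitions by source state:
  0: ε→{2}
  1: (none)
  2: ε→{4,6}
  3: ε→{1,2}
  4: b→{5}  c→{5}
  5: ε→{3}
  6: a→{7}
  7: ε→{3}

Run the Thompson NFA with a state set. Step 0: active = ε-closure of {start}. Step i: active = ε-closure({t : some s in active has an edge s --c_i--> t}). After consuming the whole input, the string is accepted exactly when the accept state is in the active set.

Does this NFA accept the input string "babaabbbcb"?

Answer: ACCEPT

Trace:
S₀ = ε-closure({0}) = {0,2,4,6}
'b' @ 1: {1,2,3,4,5,6}  (accept∈set)
'a' @ 2: {1,2,3,4,6,7}  (accept∈set)
'b' @ 3: {1,2,3,4,5,6}  (accept∈set)
'a' @ 4: {1,2,3,4,6,7}  (accept∈set)
'a' @ 5: {1,2,3,4,6,7}  (accept∈set)
'b' @ 6: {1,2,3,4,5,6}  (accept∈set)
'b' @ 7: {1,2,3,4,5,6}  (accept∈set)
'b' @ 8: {1,2,3,4,5,6}  (accept∈set)
'c' @ 9: {1,2,3,4,5,6}  (accept∈set)
'b' @ 10: {1,2,3,4,5,6}  (accept∈set)
end set {1,2,3,4,5,6} — state 1 in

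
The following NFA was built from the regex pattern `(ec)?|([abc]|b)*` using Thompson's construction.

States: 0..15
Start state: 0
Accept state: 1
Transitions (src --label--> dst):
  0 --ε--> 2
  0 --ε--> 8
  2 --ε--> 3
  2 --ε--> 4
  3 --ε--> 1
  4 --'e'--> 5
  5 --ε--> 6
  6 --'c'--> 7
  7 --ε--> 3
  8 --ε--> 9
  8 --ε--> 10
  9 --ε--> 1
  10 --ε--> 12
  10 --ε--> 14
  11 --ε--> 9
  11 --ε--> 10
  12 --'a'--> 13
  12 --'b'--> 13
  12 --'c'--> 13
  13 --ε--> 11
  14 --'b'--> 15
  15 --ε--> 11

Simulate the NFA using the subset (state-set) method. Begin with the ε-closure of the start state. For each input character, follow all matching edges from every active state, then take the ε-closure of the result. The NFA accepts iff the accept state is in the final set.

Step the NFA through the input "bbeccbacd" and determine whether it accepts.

Answer: REJECT

Derivation:
initial (ε-close {0}): {0,1,2,3,4,8,9,10,12,14}
'b' @ 1: {1,9,10,11,12,13,14,15}  (accept∈set)
'b' @ 2: {1,9,10,11,12,13,14,15}  (accept∈set)
'e' @ 3: {}  — dead — no transitions
rest 'ccbacd' ignored (set empty)
final: {}; accept 1 not in set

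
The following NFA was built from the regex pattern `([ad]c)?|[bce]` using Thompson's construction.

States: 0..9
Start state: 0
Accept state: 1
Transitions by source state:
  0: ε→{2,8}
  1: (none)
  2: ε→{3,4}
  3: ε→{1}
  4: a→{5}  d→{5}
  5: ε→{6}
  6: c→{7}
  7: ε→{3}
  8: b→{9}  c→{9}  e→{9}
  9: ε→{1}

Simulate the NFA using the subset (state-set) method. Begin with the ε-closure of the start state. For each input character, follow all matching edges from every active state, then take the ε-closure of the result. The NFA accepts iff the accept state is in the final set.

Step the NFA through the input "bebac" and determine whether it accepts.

Answer: REJECT

Derivation:
initial (ε-close {0}): {0,1,2,3,4,8}
'b' @ 1: {1,9}  (accept∈set)
'e' @ 2: {}  — dead — no transitions
rest 'bac' ignored (set empty)
final: {}; accept 1 not in set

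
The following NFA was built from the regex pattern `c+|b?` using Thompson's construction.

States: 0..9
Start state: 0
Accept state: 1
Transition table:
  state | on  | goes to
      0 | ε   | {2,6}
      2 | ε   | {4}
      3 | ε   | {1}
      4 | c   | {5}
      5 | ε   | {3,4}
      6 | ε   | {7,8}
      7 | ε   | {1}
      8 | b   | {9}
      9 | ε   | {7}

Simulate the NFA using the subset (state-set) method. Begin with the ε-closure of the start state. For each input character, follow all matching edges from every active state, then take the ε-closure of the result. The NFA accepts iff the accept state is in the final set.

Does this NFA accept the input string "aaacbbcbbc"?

Answer: REJECT

Trace:
initial (ε-close {0}): {0,1,2,4,6,7,8}
'a' @ 1: {}  — state set empty
rest 'aacbbcbbc' ignored (set empty)
end set {} — state 1 not in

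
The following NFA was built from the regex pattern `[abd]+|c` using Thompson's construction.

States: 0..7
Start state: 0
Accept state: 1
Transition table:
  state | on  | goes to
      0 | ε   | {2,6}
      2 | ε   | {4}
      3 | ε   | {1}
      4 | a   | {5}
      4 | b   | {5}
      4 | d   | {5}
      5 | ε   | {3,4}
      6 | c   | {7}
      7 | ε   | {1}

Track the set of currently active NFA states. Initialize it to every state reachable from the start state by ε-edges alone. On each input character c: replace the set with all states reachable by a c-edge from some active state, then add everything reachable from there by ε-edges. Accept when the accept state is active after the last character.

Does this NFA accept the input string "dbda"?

Answer: ACCEPT

Trace:
start: ε-closure({0}) = {0,2,4,6}
'd' @ 1: {1,3,4,5}  ✓accept
'b' @ 2: {1,3,4,5}  ✓accept
'd' @ 3: {1,3,4,5}  ✓accept
'a' @ 4: {1,3,4,5}  ✓accept
end set {1,3,4,5} — state 1 in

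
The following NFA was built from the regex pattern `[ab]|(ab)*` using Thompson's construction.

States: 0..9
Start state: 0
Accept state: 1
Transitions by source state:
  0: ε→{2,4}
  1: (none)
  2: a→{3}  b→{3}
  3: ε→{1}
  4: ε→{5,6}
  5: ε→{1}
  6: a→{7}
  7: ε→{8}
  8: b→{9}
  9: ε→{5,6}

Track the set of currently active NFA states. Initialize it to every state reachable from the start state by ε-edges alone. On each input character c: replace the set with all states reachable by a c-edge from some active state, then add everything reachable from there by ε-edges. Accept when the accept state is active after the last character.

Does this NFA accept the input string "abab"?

initial (ε-close {0}): {0,1,2,4,5,6}
'a' @ 1: {1,3,7,8}  ✓accept
'b' @ 2: {1,5,6,9}  ✓accept
'a' @ 3: {7,8}
'b' @ 4: {1,5,6,9}  ✓accept
end set {1,5,6,9} — state 1 in

Answer: ACCEPT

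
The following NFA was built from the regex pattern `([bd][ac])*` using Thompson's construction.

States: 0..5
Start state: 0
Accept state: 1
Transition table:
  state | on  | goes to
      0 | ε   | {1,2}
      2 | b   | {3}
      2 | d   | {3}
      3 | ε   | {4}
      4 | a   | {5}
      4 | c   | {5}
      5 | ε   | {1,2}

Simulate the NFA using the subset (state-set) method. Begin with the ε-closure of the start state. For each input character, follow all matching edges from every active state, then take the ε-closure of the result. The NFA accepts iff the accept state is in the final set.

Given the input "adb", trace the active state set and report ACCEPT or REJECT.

Answer: REJECT

Trace:
initial (ε-close {0}): {0,1,2}
'a' @ 1: {}  — dead — no transitions
rest 'db' ignored (set empty)
end set {} — state 1 not in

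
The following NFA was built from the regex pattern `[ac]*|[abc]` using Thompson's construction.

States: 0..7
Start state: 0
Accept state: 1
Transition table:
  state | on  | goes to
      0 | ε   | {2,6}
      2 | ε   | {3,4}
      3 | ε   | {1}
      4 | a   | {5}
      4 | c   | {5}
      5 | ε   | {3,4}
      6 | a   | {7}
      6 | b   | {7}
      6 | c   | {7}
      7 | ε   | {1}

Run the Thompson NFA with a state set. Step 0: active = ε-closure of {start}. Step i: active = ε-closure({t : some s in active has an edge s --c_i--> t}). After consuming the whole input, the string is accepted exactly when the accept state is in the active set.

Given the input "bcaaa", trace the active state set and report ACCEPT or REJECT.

Answer: REJECT

Derivation:
initial (ε-close {0}): {0,1,2,3,4,6}
'b' @ 1: {1,7}  [accepting]
'c' @ 2: {}  — state set empty
rest 'aaa' ignored (set empty)
final: {}; accept 1 not in set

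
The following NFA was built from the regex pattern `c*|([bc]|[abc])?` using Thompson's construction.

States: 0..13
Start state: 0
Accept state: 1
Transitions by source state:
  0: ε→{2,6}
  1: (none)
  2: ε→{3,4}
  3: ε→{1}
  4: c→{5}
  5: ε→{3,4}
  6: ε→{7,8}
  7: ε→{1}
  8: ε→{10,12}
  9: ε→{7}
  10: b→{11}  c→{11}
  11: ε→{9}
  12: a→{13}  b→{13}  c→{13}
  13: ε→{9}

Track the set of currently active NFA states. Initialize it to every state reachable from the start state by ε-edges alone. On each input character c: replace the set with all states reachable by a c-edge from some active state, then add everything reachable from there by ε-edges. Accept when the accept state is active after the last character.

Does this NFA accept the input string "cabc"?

Answer: REJECT

Steps:
S₀ = ε-closure({0}) = {0,1,2,3,4,6,7,8,10,12}
'c' @ 1: {1,3,4,5,7,9,11,13}  (accept∈set)
'a' @ 2: {}  — dead — no transitions
rest 'bc' ignored (set empty)
after full input: {}  (accept=1 not in)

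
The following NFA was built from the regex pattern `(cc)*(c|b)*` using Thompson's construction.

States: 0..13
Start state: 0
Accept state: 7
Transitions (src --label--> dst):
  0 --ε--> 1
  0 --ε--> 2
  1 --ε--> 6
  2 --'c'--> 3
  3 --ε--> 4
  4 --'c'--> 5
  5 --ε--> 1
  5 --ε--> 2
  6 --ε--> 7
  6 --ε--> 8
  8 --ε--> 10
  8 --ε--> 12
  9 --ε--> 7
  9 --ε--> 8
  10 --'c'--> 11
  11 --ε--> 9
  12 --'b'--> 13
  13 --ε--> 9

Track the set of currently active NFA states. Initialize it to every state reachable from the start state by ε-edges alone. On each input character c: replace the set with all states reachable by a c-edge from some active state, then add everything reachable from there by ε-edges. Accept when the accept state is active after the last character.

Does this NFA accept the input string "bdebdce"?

Answer: REJECT

Trace:
S₀ = ε-closure({0}) = {0,1,2,6,7,8,10,12}
'b' @ 1: {7,8,9,10,12,13}  [accepting]
'd' @ 2: {}  — no active states
rest 'ebdce' ignored (set empty)
final: {}; accept 7 not in set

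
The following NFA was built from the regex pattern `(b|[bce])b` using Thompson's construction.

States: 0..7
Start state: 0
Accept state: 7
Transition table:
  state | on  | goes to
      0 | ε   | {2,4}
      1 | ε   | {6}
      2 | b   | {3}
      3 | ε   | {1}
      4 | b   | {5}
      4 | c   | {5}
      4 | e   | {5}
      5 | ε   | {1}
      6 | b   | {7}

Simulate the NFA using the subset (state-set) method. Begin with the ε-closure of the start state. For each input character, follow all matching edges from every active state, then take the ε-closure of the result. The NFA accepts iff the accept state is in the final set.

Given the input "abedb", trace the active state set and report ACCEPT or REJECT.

S₀ = ε-closure({0}) = {0,2,4}
'a' @ 1: {}  — dead — no transitions
rest 'bedb' ignored (set empty)
end set {} — state 7 not in

Answer: REJECT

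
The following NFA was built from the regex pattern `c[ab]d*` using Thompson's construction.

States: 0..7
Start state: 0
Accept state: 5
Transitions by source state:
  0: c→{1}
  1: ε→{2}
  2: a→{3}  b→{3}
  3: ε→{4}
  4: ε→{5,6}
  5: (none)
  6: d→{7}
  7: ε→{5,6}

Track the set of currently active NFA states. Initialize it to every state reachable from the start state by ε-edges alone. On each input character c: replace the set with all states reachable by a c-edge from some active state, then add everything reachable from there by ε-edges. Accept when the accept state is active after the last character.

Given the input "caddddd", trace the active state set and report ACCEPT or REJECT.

S₀ = ε-closure({0}) = {0}
'c' @ 1: {1,2}
'a' @ 2: {3,4,5,6}  ✓accept
'd' @ 3: {5,6,7}  ✓accept
'd' @ 4: {5,6,7}  ✓accept
'd' @ 5: {5,6,7}  ✓accept
'd' @ 6: {5,6,7}  ✓accept
'd' @ 7: {5,6,7}  ✓accept
after full input: {5,6,7}  (accept=5 in)

Answer: ACCEPT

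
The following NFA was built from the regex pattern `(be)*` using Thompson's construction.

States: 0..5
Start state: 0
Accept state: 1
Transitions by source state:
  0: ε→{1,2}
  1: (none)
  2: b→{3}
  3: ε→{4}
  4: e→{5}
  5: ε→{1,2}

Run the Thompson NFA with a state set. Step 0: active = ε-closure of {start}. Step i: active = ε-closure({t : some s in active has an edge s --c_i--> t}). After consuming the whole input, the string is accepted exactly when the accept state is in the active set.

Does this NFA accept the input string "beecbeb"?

Answer: REJECT

Steps:
start: ε-closure({0}) = {0,1,2}
'b' @ 1: {3,4}
'e' @ 2: {1,2,5}  ✓accept
'e' @ 3: {}  — state set empty
rest 'cbeb' ignored (set empty)
end set {} — state 1 not in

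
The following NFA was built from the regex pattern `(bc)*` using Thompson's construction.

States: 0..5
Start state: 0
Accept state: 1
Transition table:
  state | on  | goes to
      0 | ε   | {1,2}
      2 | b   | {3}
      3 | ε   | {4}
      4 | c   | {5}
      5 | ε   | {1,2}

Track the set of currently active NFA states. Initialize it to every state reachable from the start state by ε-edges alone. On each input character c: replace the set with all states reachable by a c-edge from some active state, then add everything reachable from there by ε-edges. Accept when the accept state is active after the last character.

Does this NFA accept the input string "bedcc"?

Answer: REJECT

Steps:
start: ε-closure({0}) = {0,1,2}
'b' @ 1: {3,4}
'e' @ 2: {}  — no active states
rest 'dcc' ignored (set empty)
end set {} — state 1 not in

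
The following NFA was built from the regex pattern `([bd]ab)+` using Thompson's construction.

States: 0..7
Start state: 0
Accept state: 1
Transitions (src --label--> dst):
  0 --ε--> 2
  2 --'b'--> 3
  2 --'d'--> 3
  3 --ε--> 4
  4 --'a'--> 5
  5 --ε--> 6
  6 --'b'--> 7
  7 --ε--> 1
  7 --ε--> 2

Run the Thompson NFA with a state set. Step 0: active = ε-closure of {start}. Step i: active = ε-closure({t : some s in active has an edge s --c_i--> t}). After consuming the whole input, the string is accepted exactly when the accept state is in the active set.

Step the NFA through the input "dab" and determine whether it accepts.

S₀ = ε-closure({0}) = {0,2}
'd' @ 1: {3,4}
'a' @ 2: {5,6}
'b' @ 3: {1,2,7}  (accept∈set)
final: {1,2,7}; accept 1 in set

Answer: ACCEPT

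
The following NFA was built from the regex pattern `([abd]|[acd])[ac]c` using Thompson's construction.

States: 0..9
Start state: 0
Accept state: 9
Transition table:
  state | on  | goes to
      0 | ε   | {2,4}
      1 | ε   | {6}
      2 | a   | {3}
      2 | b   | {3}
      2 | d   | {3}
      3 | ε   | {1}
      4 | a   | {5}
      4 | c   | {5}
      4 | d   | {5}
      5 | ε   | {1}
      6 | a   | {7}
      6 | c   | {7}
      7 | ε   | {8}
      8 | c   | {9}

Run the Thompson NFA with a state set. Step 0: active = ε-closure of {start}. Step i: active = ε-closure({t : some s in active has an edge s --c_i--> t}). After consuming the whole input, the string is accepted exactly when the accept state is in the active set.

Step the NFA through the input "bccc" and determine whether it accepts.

start: ε-closure({0}) = {0,2,4}
'b' @ 1: {1,3,6}
'c' @ 2: {7,8}
'c' @ 3: {9}  ✓accept
'c' @ 4: {}  — state set empty
after full input: {}  (accept=9 not in)

Answer: REJECT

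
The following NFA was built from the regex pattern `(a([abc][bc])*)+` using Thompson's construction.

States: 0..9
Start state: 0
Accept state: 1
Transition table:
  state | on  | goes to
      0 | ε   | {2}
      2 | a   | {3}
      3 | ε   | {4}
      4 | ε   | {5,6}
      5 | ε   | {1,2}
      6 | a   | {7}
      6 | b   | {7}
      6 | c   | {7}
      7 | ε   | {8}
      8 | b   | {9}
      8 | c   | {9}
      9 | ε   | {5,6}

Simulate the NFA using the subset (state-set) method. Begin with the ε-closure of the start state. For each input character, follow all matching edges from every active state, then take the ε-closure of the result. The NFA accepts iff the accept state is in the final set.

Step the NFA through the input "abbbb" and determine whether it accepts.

start: ε-closure({0}) = {0,2}
'a' @ 1: {1,2,3,4,5,6}  (accept∈set)
'b' @ 2: {7,8}
'b' @ 3: {1,2,5,6,9}  (accept∈set)
'b' @ 4: {7,8}
'b' @ 5: {1,2,5,6,9}  (accept∈set)
after full input: {1,2,5,6,9}  (accept=1 in)

Answer: ACCEPT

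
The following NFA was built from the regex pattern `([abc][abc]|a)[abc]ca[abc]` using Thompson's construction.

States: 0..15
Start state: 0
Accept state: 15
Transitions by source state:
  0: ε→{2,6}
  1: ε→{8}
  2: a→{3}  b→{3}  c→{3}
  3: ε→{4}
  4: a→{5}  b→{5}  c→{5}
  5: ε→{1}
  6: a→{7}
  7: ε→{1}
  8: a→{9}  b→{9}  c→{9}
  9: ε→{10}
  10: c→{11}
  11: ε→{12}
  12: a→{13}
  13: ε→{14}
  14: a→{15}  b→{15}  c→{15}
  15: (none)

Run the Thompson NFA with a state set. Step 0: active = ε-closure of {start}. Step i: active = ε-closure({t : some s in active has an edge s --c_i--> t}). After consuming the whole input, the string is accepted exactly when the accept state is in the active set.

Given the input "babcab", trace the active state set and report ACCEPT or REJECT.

start: ε-closure({0}) = {0,2,6}
'b' @ 1: {3,4}
'a' @ 2: {1,5,8}
'b' @ 3: {9,10}
'c' @ 4: {11,12}
'a' @ 5: {13,14}
'b' @ 6: {15}  ✓accept
after full input: {15}  (accept=15 in)

Answer: ACCEPT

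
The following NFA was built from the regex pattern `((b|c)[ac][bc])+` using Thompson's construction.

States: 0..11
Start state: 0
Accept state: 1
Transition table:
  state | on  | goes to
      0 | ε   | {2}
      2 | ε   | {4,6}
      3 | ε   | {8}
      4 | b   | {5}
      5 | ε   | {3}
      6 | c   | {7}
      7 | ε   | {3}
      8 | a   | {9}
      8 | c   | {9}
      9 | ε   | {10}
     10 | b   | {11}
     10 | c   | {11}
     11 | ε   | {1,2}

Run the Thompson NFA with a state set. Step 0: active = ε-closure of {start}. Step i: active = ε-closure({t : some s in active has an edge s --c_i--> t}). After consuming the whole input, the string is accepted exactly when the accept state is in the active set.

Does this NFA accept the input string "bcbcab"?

Answer: ACCEPT

Derivation:
start: ε-closure({0}) = {0,2,4,6}
'b' @ 1: {3,5,8}
'c' @ 2: {9,10}
'b' @ 3: {1,2,4,6,11}  (accept∈set)
'c' @ 4: {3,7,8}
'a' @ 5: {9,10}
'b' @ 6: {1,2,4,6,11}  (accept∈set)
end set {1,2,4,6,11} — state 1 in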